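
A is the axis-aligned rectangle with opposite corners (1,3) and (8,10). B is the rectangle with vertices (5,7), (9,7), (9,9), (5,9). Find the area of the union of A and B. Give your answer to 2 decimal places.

By inclusion–exclusion:
Individual areas: |A| = 49, |B| = 8.
|A∩B|: x∈[5,8], y∈[7,9] → 3·2 = 6.
|A ∪ B| = 57 − 6 = 51.00.

51.00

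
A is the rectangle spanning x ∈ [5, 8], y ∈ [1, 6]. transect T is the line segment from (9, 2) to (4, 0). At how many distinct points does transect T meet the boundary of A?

2

The segment meets the boundary at (6.5,1), (8,1.6).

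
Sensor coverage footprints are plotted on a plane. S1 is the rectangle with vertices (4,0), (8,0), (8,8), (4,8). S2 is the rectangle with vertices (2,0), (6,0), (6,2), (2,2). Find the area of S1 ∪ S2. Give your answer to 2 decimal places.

By inclusion–exclusion:
Individual areas: |S1| = 32, |S2| = 8.
|S1∩S2|: x∈[4,6], y∈[0,2] → 2·2 = 4.
|S1 ∪ S2| = 40 − 4 = 36.00.

36.00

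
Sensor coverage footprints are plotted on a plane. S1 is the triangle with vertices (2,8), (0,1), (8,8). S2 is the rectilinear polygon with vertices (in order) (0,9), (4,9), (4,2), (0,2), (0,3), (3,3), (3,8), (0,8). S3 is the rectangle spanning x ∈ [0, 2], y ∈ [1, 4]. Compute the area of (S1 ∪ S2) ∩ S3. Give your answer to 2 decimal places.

3.71

|S1 ∪ S2| = 28.7768.
|(S1 ∪ S2) ∩ S3| = 3.71.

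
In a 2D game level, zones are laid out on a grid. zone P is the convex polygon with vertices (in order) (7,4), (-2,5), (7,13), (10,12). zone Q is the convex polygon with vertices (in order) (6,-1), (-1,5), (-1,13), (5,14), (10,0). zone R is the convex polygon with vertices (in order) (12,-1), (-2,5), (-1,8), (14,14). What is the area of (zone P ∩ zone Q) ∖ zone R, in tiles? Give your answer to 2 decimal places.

|zone P ∩ zone Q| = 38.8944.
|(zone P ∩ zone Q) ∩ zone R| = 37.2238.
|(zone P ∩ zone Q) ∖ zone R| = 38.8944 − 37.2238 = 1.67.

1.67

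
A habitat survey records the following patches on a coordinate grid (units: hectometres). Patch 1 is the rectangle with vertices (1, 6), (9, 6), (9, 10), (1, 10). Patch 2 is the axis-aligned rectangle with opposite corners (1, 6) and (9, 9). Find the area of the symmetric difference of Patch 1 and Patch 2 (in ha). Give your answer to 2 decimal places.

|Patch 1∩Patch 2|: x∈[1,9], y∈[6,9] → 8·3 = 24.
|Patch 1 △ Patch 2| = |Patch 1| + |Patch 2| − 2·|Patch 1∩Patch 2| = 32 + 24 − 48 = 8.00.

8.00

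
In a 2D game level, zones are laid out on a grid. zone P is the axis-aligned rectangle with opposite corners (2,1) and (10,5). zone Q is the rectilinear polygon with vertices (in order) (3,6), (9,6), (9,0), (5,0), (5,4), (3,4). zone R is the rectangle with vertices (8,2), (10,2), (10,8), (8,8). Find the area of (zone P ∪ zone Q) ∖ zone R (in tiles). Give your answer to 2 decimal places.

|zone P ∪ zone Q| = 42.
|(zone P ∪ zone Q) ∩ zone R| = 7.
|(zone P ∪ zone Q) ∖ zone R| = 42 − 7 = 35.00.

35.00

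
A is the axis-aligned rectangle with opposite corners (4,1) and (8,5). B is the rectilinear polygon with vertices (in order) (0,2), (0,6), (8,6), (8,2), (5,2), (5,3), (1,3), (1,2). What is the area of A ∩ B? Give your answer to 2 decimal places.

11.00

The intersection is the polygon with vertices (8,2), (5,2), (5,3), (4,3), (4,5), (8,5).
By the shoelace formula its area is 11.00.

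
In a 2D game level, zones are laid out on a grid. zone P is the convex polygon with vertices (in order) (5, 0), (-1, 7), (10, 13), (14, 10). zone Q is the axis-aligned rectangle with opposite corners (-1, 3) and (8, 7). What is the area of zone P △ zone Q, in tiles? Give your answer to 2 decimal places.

|zone P| = 90, |zone Q| = 36, |zone P∩zone Q| = 29.0929.
|zone P △ zone Q| = |zone P| + |zone Q| − 2·|zone P∩zone Q| = 90 + 36 − 58.1857 = 67.81.

67.81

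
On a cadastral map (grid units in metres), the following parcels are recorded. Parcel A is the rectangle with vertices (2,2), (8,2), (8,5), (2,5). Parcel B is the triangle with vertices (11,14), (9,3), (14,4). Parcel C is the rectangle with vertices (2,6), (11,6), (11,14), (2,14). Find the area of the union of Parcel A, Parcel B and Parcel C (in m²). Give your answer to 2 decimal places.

110.68

By inclusion–exclusion:
Individual areas: |Parcel A| = 18, |Parcel B| = 26.5, |Parcel C| = 72.
|Parcel A∩Parcel B| = 0.
|Parcel A∩Parcel C| = 0 (no overlap).
|Parcel B∩Parcel C| = 5.8182.
|Parcel A∩Parcel B∩Parcel C| = 0.
|Parcel A ∪ Parcel B ∪ Parcel C| = 116.5 − 5.8182 + 0 = 110.68.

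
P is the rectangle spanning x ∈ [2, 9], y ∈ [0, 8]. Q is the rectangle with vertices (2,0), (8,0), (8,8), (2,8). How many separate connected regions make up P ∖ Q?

1

P ∖ Q is a single connected region.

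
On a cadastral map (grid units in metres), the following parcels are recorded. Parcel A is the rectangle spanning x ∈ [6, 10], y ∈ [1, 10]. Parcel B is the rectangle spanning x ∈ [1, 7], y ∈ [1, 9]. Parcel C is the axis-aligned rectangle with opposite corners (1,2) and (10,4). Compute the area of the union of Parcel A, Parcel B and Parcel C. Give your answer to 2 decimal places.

By inclusion–exclusion:
Individual areas: |Parcel A| = 36, |Parcel B| = 48, |Parcel C| = 18.
|Parcel A∩Parcel B|: x∈[6,7], y∈[1,9] → 1·8 = 8.
|Parcel A∩Parcel C|: x∈[6,10], y∈[2,4] → 4·2 = 8.
|Parcel B∩Parcel C|: x∈[1,7], y∈[2,4] → 6·2 = 12.
|Parcel A∩Parcel B∩Parcel C| = 2.
|Parcel A ∪ Parcel B ∪ Parcel C| = 102 − 28 + 2 = 76.00.

76.00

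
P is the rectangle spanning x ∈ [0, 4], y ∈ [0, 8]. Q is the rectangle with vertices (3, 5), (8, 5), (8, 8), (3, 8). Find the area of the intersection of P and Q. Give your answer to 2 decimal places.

|P∩Q|: x∈[3,4], y∈[5,8] → 1·3 = 3.

3.00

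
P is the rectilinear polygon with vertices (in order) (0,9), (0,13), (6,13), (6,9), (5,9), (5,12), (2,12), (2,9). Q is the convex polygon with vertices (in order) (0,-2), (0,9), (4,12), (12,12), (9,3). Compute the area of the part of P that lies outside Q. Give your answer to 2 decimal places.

10.50

|P| = 15, |P∩Q| = 4.5.
|P ∖ Q| = |P| − |P∩Q| = 15 − 4.5 = 10.50.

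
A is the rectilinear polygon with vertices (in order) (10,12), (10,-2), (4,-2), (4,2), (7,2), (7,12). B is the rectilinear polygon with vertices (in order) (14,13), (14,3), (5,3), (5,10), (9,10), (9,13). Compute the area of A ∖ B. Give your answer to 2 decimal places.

|A| = 54, |A∩B| = 23.
|A ∖ B| = |A| − |A∩B| = 54 − 23 = 31.00.

31.00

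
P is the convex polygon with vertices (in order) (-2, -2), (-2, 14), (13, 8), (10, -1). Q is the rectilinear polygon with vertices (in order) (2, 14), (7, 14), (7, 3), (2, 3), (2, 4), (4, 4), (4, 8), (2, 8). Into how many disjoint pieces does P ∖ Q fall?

1

P ∖ Q is a single connected region.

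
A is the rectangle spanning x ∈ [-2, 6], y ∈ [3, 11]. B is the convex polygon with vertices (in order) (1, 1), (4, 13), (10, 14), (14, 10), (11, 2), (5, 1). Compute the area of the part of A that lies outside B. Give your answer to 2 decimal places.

36.00

|A| = 64, |A∩B| = 28.
|A ∖ B| = |A| − |A∩B| = 64 − 28 = 36.00.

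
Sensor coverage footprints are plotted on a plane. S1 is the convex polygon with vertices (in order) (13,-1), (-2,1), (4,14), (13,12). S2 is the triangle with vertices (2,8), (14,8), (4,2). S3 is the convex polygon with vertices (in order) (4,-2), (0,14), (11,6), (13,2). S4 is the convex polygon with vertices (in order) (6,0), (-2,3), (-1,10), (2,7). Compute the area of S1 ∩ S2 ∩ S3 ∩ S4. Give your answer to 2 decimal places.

1.38

The intersection is the polygon with vertices (2.8,5.6), (4.638,2.383), (4,2).
By the shoelace formula its area is 1.38.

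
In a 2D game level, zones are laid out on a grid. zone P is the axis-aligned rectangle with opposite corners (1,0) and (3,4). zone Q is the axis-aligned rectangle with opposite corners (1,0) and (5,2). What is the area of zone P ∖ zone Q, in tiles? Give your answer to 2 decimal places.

4.00

|zone P∩zone Q|: x∈[1,3], y∈[0,2] → 2·2 = 4.
|zone P| = 8.
|zone P ∖ zone Q| = |zone P| − |zone P∩zone Q| = 8 − 4 = 4.00.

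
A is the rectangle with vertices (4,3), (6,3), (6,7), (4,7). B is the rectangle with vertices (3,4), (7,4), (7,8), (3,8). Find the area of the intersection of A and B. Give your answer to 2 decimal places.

6.00

|A∩B|: x∈[4,6], y∈[4,7] → 2·3 = 6.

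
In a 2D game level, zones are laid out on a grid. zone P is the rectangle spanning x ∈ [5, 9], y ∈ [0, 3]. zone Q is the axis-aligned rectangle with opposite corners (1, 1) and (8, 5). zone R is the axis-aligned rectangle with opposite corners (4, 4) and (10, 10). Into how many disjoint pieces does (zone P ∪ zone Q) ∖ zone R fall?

(zone P ∪ zone Q) ∖ zone R is a single connected region.

1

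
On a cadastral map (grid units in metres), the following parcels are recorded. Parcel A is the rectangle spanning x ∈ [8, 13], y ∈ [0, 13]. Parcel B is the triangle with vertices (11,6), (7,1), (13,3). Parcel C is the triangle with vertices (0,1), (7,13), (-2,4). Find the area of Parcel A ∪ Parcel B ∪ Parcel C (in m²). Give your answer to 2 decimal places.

By inclusion–exclusion:
Individual areas: |Parcel A| = 65, |Parcel B| = 11, |Parcel C| = 22.5.
|Parcel A∩Parcel B| = 10.5417.
|Parcel A∩Parcel C| = 0.
|Parcel B∩Parcel C| = 0.
|Parcel A∩Parcel B∩Parcel C| = 0.
|Parcel A ∪ Parcel B ∪ Parcel C| = 98.5 − 10.5417 + 0 = 87.96.

87.96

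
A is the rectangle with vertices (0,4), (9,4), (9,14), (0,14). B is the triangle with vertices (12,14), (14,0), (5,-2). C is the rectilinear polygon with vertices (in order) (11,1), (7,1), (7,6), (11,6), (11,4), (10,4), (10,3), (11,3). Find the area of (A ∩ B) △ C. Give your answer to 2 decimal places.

17.41

|A ∩ B| = 2.1607.
|(A ∩ B) ∩ C| = 1.875.
|(A ∩ B) △ C| = 2.1607 + 19 − 3.75 = 17.41.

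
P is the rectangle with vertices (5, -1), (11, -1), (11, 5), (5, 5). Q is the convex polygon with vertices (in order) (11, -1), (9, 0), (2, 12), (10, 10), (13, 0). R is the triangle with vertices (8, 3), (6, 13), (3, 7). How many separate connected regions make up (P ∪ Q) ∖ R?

2

(P ∪ Q) ∖ R splits into 2 disjoint pieces (area 60.9211, area 4.2927).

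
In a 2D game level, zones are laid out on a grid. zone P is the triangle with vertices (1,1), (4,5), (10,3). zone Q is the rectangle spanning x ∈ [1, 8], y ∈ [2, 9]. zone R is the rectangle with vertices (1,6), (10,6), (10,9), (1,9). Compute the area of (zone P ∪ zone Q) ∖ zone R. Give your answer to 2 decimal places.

|zone P ∪ zone Q| = 51.9861.
|(zone P ∪ zone Q) ∩ zone R| = 21.
|(zone P ∪ zone Q) ∖ zone R| = 51.9861 − 21 = 30.99.

30.99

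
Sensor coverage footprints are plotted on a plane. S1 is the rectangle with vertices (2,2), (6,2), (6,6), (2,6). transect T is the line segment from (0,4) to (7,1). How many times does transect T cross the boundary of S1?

The segment meets the boundary at (2,3.143), (4.667,2).

2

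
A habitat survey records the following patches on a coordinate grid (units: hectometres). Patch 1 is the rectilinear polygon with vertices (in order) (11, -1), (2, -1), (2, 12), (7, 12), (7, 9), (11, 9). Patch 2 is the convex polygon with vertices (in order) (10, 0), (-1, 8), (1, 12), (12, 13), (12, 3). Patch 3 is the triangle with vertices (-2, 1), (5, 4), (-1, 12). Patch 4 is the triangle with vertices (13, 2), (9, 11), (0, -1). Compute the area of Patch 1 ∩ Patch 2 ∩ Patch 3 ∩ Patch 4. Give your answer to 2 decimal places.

The intersection is the polygon with vertices (5,4), (4.685,3.865), (4.015,4.353), (4.375,4.833).
By the shoelace formula its area is 0.42.

0.42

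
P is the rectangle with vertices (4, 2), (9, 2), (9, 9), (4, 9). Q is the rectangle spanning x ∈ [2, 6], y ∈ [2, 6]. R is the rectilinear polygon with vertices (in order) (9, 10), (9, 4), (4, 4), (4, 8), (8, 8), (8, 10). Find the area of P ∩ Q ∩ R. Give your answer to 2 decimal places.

4.00

The intersection is the polygon with vertices (6,6), (6,4), (4,4), (4,6).
By the shoelace formula its area is 4.00.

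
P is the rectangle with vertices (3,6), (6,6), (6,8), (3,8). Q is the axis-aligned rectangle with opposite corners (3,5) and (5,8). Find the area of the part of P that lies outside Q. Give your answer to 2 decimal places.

|P∩Q|: x∈[3,5], y∈[6,8] → 2·2 = 4.
|P| = 6.
|P ∖ Q| = |P| − |P∩Q| = 6 − 4 = 2.00.

2.00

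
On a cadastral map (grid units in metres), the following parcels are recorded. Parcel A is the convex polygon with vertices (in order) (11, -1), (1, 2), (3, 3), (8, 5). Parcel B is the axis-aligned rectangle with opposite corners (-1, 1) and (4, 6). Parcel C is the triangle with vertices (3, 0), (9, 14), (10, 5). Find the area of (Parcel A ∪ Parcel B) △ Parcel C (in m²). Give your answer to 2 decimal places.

|Parcel A ∪ Parcel B| = 47.45.
|(Parcel A ∪ Parcel B) ∩ Parcel C| = 8.6179.
|(Parcel A ∪ Parcel B) △ Parcel C| = 47.45 + 34 − 17.2357 = 64.21.

64.21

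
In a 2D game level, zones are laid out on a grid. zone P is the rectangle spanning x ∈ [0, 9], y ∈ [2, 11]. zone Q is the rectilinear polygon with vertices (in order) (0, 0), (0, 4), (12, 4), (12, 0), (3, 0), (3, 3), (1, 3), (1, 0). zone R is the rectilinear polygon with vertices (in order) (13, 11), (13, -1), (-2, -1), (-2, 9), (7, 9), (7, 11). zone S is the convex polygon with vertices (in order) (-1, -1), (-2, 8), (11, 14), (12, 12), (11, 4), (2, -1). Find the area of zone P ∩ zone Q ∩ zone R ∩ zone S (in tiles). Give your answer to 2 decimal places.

15.29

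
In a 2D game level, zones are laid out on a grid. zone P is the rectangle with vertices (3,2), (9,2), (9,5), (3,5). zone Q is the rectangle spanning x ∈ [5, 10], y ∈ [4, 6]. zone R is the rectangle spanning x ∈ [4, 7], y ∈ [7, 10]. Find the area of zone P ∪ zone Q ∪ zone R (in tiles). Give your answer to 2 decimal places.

By inclusion–exclusion:
Individual areas: |zone P| = 18, |zone Q| = 10, |zone R| = 9.
|zone P∩zone Q|: x∈[5,9], y∈[4,5] → 4·1 = 4.
|zone P∩zone R| = 0 (no overlap).
|zone Q∩zone R| = 0 (no overlap).
|zone P∩zone Q∩zone R| = 0.
|zone P ∪ zone Q ∪ zone R| = 37 − 4 + 0 = 33.00.

33.00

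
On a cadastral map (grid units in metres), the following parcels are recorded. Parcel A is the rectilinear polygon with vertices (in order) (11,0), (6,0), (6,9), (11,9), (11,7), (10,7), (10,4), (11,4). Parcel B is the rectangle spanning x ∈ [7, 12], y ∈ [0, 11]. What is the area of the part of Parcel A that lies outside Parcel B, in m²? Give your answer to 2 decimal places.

9.00

|Parcel A| = 42, |Parcel A∩Parcel B| = 33.
|Parcel A ∖ Parcel B| = |Parcel A| − |Parcel A∩Parcel B| = 42 − 33 = 9.00.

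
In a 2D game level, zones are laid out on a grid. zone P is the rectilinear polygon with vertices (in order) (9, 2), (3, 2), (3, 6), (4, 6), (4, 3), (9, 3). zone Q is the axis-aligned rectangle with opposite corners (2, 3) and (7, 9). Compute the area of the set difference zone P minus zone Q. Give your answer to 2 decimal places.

6.00

|zone P| = 9, |zone P∩zone Q| = 3.
|zone P ∖ zone Q| = |zone P| − |zone P∩zone Q| = 9 − 3 = 6.00.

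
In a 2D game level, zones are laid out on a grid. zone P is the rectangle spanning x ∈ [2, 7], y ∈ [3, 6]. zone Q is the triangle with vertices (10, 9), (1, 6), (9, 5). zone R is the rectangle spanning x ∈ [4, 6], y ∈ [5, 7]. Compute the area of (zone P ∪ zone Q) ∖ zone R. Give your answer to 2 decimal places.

25.31

|zone P ∪ zone Q| = 29.3125.
|(zone P ∪ zone Q) ∩ zone R| = 4.
|(zone P ∪ zone Q) ∖ zone R| = 29.3125 − 4 = 25.31.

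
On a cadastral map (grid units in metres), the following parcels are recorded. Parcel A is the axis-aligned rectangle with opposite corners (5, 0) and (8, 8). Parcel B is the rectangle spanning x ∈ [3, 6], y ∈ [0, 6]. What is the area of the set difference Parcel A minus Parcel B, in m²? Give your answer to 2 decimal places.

18.00

|Parcel A∩Parcel B|: x∈[5,6], y∈[0,6] → 1·6 = 6.
|Parcel A| = 24.
|Parcel A ∖ Parcel B| = |Parcel A| − |Parcel A∩Parcel B| = 24 − 6 = 18.00.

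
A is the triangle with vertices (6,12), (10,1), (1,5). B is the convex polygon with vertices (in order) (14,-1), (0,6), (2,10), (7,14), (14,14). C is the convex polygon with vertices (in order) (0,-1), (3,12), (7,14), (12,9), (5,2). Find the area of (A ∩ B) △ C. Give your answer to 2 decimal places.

|A ∩ B| = 39.3158.
|(A ∩ B) ∩ C| = 32.0621.
|(A ∩ B) △ C| = 39.3158 + 85 − 64.1243 = 60.19.

60.19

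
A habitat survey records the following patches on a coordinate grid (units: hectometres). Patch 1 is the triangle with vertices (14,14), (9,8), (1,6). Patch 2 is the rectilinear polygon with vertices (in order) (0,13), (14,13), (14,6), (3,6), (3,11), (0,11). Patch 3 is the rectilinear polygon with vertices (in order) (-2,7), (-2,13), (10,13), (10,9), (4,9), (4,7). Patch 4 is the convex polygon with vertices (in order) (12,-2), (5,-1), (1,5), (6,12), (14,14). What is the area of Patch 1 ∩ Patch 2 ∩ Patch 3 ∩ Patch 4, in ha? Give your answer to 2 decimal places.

5.76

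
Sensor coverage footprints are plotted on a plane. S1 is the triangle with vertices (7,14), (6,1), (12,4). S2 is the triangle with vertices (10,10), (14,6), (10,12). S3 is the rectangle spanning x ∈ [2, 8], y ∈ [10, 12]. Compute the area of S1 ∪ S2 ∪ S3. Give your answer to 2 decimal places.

51.04

By inclusion–exclusion:
Individual areas: |S1| = 37.5, |S2| = 4, |S3| = 12.
|S1∩S2| = 0.
|S1∩S3| = 2.4615.
|S2∩S3| = 0.
|S1∩S2∩S3| = 0.
|S1 ∪ S2 ∪ S3| = 53.5 − 2.4615 + 0 = 51.04.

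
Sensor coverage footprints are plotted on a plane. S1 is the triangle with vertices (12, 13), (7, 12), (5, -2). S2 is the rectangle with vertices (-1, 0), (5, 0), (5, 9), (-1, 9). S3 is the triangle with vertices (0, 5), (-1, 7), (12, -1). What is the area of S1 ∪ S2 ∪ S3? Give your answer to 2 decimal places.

By inclusion–exclusion:
Individual areas: |S1| = 34, |S2| = 54, |S3| = 9.
|S1∩S2| = 0.
|S1∩S3| = 0.7761.
|S2∩S3| = 6.1731.
|S1∩S2∩S3| = 0.
|S1 ∪ S2 ∪ S3| = 97 − 6.9491 + 0 = 90.05.

90.05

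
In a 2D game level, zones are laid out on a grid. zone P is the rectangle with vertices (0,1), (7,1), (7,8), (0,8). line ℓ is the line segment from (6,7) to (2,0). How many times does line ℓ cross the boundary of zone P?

The segment meets the boundary at (2.571,1).

1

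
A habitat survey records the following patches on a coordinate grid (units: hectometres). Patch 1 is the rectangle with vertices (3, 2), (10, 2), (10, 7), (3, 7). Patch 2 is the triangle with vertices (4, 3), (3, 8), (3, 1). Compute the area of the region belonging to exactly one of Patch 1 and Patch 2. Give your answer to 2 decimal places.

32.20

|Patch 1| = 35, |Patch 2| = 3.5, |Patch 1∩Patch 2| = 3.15.
|Patch 1 △ Patch 2| = |Patch 1| + |Patch 2| − 2·|Patch 1∩Patch 2| = 35 + 3.5 − 6.3 = 32.20.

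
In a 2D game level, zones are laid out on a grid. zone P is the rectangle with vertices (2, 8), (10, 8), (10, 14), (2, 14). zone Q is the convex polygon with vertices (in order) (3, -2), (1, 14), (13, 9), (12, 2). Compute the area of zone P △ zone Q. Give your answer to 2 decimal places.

105.83

|zone P| = 48, |zone Q| = 120.5, |zone P∩zone Q| = 31.3333.
|zone P △ zone Q| = |zone P| + |zone Q| − 2·|zone P∩zone Q| = 48 + 120.5 − 62.6667 = 105.83.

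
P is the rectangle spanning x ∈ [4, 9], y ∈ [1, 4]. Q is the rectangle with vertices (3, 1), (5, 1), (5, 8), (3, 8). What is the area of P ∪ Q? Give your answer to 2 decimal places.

26.00

By inclusion–exclusion:
Individual areas: |P| = 15, |Q| = 14.
|P∩Q|: x∈[4,5], y∈[1,4] → 1·3 = 3.
|P ∪ Q| = 29 − 3 = 26.00.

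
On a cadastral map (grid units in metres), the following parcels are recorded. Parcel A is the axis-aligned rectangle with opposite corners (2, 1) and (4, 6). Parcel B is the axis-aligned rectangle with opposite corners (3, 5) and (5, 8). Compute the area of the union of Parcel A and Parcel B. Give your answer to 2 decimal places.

15.00

By inclusion–exclusion:
Individual areas: |Parcel A| = 10, |Parcel B| = 6.
|Parcel A∩Parcel B|: x∈[3,4], y∈[5,6] → 1·1 = 1.
|Parcel A ∪ Parcel B| = 16 − 1 = 15.00.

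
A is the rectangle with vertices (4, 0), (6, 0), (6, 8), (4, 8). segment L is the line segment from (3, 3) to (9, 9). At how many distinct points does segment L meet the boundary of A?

2

The segment meets the boundary at (6,6), (4,4).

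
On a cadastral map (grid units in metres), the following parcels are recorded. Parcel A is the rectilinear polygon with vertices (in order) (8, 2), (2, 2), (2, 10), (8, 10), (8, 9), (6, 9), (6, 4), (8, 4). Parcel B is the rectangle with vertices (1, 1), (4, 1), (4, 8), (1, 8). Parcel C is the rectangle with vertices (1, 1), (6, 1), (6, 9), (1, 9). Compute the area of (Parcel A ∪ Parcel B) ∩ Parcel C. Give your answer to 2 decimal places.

|Parcel A ∪ Parcel B| = 47.
|(Parcel A ∪ Parcel B) ∩ Parcel C| = 37.00.

37.00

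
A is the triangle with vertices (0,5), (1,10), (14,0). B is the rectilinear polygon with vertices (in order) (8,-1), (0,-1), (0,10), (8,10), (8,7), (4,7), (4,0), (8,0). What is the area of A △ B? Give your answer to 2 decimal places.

|A| = 37.5, |B| = 60, |A∩B| = 17.2071.
|A △ B| = |A| + |B| − 2·|A∩B| = 37.5 + 60 − 34.4143 = 63.09.

63.09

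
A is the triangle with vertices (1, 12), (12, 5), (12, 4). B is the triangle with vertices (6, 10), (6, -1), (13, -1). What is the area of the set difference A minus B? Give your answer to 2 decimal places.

|A| = 5.5, |A∩B| = 0.8392.
|A ∖ B| = |A| − |A∩B| = 5.5 − 0.8392 = 4.66.

4.66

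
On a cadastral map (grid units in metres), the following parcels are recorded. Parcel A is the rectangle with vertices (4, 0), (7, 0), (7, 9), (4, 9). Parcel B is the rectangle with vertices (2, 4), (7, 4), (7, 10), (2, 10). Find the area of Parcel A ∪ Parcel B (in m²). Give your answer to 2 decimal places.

42.00

By inclusion–exclusion:
Individual areas: |Parcel A| = 27, |Parcel B| = 30.
|Parcel A∩Parcel B|: x∈[4,7], y∈[4,9] → 3·5 = 15.
|Parcel A ∪ Parcel B| = 57 − 15 = 42.00.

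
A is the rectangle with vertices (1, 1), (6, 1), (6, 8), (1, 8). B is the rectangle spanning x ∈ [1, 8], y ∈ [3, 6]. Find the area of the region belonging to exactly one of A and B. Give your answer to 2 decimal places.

26.00

|A∩B|: x∈[1,6], y∈[3,6] → 5·3 = 15.
|A △ B| = |A| + |B| − 2·|A∩B| = 35 + 21 − 30 = 26.00.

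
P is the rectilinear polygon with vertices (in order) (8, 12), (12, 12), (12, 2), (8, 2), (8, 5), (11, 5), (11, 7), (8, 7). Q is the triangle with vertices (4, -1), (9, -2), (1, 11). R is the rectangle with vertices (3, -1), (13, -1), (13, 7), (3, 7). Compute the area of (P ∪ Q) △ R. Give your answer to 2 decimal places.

|P ∪ Q| = 62.5.
|(P ∪ Q) ∩ R| = 35.3846.
|(P ∪ Q) △ R| = 62.5 + 80 − 70.7692 = 71.73.

71.73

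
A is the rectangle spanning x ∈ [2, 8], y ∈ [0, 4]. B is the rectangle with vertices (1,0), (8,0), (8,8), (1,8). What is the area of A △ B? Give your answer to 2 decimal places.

|A∩B|: x∈[2,8], y∈[0,4] → 6·4 = 24.
|A △ B| = |A| + |B| − 2·|A∩B| = 24 + 56 − 48 = 32.00.

32.00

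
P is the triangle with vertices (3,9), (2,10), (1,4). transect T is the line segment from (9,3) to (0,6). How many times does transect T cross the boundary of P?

2

The segment meets the boundary at (1.263,5.579), (1.588,5.471).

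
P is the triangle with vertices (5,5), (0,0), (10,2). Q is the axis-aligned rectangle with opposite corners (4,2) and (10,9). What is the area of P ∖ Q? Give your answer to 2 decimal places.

10.00

|P| = 20, |P∩Q| = 10.
|P ∖ Q| = |P| − |P∩Q| = 20 − 10 = 10.00.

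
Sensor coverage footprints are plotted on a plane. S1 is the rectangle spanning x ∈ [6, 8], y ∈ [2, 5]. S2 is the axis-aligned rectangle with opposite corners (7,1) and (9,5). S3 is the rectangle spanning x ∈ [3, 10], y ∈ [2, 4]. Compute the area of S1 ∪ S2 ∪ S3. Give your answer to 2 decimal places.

By inclusion–exclusion:
Individual areas: |S1| = 6, |S2| = 8, |S3| = 14.
|S1∩S2|: x∈[7,8], y∈[2,5] → 1·3 = 3.
|S1∩S3|: x∈[6,8], y∈[2,4] → 2·2 = 4.
|S2∩S3|: x∈[7,9], y∈[2,4] → 2·2 = 4.
|S1∩S2∩S3| = 2.
|S1 ∪ S2 ∪ S3| = 28 − 11 + 2 = 19.00.

19.00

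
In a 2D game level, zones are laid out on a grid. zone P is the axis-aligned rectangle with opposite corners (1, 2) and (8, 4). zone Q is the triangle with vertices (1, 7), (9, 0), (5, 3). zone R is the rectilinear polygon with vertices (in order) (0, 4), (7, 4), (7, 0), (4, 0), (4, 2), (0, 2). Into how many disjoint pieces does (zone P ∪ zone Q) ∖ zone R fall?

(zone P ∪ zone Q) ∖ zone R splits into 3 disjoint pieces (area 2, area 0.25, area 0.6429).

3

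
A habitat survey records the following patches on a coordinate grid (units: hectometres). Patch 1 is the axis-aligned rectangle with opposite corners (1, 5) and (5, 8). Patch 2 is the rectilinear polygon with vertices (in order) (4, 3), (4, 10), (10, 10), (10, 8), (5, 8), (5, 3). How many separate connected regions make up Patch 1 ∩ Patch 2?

Patch 1 ∩ Patch 2 is a single connected region.

1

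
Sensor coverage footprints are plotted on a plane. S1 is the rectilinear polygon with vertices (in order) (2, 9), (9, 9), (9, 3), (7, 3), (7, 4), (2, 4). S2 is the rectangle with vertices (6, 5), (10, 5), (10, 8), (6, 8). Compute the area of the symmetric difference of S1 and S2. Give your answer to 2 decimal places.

31.00

|S1| = 37, |S2| = 12, |S1∩S2| = 9.
|S1 △ S2| = |S1| + |S2| − 2·|S1∩S2| = 37 + 12 − 18 = 31.00.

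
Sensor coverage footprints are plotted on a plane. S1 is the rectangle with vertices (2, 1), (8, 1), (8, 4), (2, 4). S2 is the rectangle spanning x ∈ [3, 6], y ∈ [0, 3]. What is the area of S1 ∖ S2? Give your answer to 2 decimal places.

12.00

|S1∩S2|: x∈[3,6], y∈[1,3] → 3·2 = 6.
|S1| = 18.
|S1 ∖ S2| = |S1| − |S1∩S2| = 18 − 6 = 12.00.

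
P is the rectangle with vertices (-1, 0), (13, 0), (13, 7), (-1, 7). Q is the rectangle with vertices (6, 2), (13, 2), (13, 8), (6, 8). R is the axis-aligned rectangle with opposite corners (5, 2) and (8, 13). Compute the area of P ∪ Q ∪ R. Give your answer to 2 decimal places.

By inclusion–exclusion:
Individual areas: |P| = 98, |Q| = 42, |R| = 33.
|P∩Q|: x∈[6,13], y∈[2,7] → 7·5 = 35.
|P∩R|: x∈[5,8], y∈[2,7] → 3·5 = 15.
|Q∩R|: x∈[6,8], y∈[2,8] → 2·6 = 12.
|P∩Q∩R| = 10.
|P ∪ Q ∪ R| = 173 − 62 + 10 = 121.00.

121.00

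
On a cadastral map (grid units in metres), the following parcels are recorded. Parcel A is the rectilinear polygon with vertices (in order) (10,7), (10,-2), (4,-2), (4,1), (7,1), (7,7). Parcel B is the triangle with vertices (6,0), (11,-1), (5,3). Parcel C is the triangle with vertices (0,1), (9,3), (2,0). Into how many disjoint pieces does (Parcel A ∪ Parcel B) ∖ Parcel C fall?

(Parcel A ∪ Parcel B) ∖ Parcel C splits into 2 disjoint pieces (area 36.8838, area 0.3218).

2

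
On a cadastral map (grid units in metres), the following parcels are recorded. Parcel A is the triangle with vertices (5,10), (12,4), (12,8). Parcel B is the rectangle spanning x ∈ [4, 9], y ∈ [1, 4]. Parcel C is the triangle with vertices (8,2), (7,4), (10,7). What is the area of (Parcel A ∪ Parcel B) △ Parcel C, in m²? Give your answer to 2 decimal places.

|Parcel A ∪ Parcel B| = 29.
|(Parcel A ∪ Parcel B) ∩ Parcel C| = 1.9989.
|(Parcel A ∪ Parcel B) △ Parcel C| = 29 + 4.5 − 3.9977 = 29.50.

29.50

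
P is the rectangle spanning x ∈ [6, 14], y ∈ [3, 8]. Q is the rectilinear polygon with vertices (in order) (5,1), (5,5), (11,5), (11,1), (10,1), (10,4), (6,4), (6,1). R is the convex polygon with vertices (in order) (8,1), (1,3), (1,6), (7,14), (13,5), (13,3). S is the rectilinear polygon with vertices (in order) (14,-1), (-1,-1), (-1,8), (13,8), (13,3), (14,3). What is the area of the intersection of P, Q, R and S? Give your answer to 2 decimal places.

6.00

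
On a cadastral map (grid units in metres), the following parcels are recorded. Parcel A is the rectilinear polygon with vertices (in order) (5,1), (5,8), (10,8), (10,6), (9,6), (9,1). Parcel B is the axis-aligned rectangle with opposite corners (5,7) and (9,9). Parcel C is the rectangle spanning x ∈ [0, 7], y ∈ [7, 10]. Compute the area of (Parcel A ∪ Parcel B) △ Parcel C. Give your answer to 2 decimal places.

|Parcel A ∪ Parcel B| = 34.
|(Parcel A ∪ Parcel B) ∩ Parcel C| = 4.
|(Parcel A ∪ Parcel B) △ Parcel C| = 34 + 21 − 8 = 47.00.

47.00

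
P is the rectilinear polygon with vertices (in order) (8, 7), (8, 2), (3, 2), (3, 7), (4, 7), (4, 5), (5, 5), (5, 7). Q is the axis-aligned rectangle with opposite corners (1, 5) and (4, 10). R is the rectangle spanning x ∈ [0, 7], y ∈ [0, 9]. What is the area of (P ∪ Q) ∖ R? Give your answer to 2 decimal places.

8.00

|P ∪ Q| = 36.
|(P ∪ Q) ∩ R| = 28.
|(P ∪ Q) ∖ R| = 36 − 28 = 8.00.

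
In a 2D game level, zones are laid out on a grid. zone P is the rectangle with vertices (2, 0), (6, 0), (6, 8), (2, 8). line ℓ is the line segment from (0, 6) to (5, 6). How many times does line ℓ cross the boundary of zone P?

1

The segment meets the boundary at (2,6).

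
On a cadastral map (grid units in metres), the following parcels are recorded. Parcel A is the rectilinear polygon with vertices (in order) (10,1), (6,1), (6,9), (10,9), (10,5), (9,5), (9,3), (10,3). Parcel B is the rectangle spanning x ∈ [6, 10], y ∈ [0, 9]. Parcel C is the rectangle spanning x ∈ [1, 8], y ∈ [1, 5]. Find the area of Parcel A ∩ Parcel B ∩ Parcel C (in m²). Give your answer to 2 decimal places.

8.00

The intersection is the polygon with vertices (6,5), (8,5), (8,1), (6,1).
By the shoelace formula its area is 8.00.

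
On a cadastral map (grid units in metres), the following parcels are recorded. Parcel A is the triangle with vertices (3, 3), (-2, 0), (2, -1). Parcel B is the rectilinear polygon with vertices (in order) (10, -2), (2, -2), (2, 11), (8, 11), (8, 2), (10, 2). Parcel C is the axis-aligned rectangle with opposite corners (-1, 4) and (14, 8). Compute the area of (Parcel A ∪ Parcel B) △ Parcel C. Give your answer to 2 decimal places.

|Parcel A ∪ Parcel B| = 92.8.
|(Parcel A ∪ Parcel B) ∩ Parcel C| = 24.
|(Parcel A ∪ Parcel B) △ Parcel C| = 92.8 + 60 − 48 = 104.80.

104.80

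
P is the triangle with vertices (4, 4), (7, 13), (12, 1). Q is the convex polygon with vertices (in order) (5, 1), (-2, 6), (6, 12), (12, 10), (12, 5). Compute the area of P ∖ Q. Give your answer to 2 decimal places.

6.46

|P| = 40.5, |P∩Q| = 34.0427.
|P ∖ Q| = |P| − |P∩Q| = 40.5 − 34.0427 = 6.46.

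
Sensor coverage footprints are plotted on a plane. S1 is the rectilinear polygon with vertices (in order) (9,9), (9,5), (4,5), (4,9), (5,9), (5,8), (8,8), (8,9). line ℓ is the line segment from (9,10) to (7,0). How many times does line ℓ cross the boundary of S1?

2

The segment meets the boundary at (8.8,9), (8,5).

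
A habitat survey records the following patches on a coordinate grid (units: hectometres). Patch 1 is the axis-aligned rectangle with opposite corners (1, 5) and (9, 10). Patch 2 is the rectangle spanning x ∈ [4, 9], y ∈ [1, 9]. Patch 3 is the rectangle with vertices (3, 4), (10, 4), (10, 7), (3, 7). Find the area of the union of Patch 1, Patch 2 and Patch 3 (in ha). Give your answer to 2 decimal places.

By inclusion–exclusion:
Individual areas: |Patch 1| = 40, |Patch 2| = 40, |Patch 3| = 21.
|Patch 1∩Patch 2|: x∈[4,9], y∈[5,9] → 5·4 = 20.
|Patch 1∩Patch 3|: x∈[3,9], y∈[5,7] → 6·2 = 12.
|Patch 2∩Patch 3|: x∈[4,9], y∈[4,7] → 5·3 = 15.
|Patch 1∩Patch 2∩Patch 3| = 10.
|Patch 1 ∪ Patch 2 ∪ Patch 3| = 101 − 47 + 10 = 64.00.

64.00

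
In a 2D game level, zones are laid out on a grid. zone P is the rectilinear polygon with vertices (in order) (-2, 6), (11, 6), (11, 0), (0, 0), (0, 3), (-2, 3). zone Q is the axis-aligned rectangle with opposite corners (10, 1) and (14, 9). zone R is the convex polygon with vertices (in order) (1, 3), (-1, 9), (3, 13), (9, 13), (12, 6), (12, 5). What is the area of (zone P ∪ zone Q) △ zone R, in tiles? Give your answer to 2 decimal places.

138.36

|zone P ∪ zone Q| = 99.
|(zone P ∪ zone Q) ∩ zone R| = 27.5714.
|(zone P ∪ zone Q) △ zone R| = 99 + 94.5 − 55.1429 = 138.36.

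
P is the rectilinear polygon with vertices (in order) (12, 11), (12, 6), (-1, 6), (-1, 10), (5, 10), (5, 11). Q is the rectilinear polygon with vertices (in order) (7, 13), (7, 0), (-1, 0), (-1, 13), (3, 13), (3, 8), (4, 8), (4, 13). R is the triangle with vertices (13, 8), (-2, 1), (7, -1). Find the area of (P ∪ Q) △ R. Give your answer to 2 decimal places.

|P ∪ Q| = 126.
|(P ∪ Q) ∩ R| = 27.7413.
|(P ∪ Q) △ R| = 126 + 46.5 − 55.4825 = 117.02.

117.02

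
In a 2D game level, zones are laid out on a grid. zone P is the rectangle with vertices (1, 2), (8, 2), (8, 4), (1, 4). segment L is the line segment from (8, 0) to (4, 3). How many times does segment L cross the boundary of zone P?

1

The segment meets the boundary at (5.333,2).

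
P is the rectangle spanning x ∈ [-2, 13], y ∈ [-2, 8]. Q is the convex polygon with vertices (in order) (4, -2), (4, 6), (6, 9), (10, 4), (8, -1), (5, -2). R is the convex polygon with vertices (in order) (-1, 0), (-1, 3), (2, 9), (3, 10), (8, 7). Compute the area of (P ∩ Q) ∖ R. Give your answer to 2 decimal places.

|P ∩ Q| = 43.7667.
|(P ∩ Q) ∩ R| = 7.9249.
|(P ∩ Q) ∖ R| = 43.7667 − 7.9249 = 35.84.

35.84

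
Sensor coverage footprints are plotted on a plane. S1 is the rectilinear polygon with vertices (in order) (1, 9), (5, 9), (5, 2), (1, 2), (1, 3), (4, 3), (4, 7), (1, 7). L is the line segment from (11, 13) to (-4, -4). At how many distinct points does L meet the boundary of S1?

The segment meets the boundary at (1.294,2), (2.176,3), (4,5.067), (5,6.2).

4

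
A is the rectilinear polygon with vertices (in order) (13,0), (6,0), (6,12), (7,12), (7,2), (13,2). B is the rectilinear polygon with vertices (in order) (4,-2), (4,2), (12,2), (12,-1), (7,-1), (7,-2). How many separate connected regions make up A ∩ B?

A ∩ B is a single connected region.

1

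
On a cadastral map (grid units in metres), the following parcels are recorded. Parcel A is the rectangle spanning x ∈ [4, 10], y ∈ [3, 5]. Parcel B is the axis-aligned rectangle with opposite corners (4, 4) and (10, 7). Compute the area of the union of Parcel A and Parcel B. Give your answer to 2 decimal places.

24.00

By inclusion–exclusion:
Individual areas: |Parcel A| = 12, |Parcel B| = 18.
|Parcel A∩Parcel B|: x∈[4,10], y∈[4,5] → 6·1 = 6.
|Parcel A ∪ Parcel B| = 30 − 6 = 24.00.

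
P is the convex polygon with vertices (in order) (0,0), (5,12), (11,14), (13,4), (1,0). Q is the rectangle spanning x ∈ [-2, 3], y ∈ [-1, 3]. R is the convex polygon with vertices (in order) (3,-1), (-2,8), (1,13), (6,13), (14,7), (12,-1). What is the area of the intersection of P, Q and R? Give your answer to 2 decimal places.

The intersection is the polygon with vertices (3,3), (3,0.667), (2.219,0.406), (1.048,2.514), (1.25,3).
By the shoelace formula its area is 3.68.

3.68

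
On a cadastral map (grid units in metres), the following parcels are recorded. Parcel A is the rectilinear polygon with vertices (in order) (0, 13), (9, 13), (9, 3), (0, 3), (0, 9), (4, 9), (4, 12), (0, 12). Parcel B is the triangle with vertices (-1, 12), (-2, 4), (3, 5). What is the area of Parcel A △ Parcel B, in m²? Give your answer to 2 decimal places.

|Parcel A| = 78, |Parcel B| = 19.5, |Parcel A∩Parcel B| = 8.3286.
|Parcel A △ Parcel B| = |Parcel A| + |Parcel B| − 2·|Parcel A∩Parcel B| = 78 + 19.5 − 16.6571 = 80.84.

80.84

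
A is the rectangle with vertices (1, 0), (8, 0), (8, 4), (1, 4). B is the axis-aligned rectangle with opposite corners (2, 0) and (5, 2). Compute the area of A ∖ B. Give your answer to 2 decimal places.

22.00

|A∩B|: x∈[2,5], y∈[0,2] → 3·2 = 6.
|A| = 28.
|A ∖ B| = |A| − |A∩B| = 28 − 6 = 22.00.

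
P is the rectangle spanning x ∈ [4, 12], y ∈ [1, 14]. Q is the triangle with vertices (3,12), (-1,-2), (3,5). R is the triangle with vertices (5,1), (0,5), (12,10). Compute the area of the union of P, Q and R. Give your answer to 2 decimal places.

By inclusion–exclusion:
Individual areas: |P| = 104, |Q| = 14, |R| = 36.5.
|P∩Q| = 0.
|P∩R| = 26.7667.
|Q∩R| = 3.7835.
|P∩Q∩R| = 0.
|P ∪ Q ∪ R| = 154.5 − 30.5502 + 0 = 123.95.

123.95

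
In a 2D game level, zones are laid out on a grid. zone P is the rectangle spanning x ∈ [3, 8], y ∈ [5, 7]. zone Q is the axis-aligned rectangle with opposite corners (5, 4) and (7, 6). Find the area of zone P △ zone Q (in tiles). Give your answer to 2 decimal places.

|zone P∩zone Q|: x∈[5,7], y∈[5,6] → 2·1 = 2.
|zone P △ zone Q| = |zone P| + |zone Q| − 2·|zone P∩zone Q| = 10 + 4 − 4 = 10.00.

10.00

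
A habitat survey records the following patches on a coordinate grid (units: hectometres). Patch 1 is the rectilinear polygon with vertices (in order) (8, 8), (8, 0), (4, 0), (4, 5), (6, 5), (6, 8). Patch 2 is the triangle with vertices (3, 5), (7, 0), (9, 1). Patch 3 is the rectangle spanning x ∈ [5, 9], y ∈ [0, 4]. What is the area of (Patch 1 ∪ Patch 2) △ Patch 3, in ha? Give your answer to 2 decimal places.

17.71

|Patch 1 ∪ Patch 2| = 26.875.
|(Patch 1 ∪ Patch 2) ∩ Patch 3| = 12.5833.
|(Patch 1 ∪ Patch 2) △ Patch 3| = 26.875 + 16 − 25.1667 = 17.71.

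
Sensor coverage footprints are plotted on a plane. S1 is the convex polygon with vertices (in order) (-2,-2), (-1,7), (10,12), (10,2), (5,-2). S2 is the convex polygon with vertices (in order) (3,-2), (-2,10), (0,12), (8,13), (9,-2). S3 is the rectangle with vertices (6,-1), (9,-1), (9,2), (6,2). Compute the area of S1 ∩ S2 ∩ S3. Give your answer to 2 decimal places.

5.77

The intersection is the polygon with vertices (8.797,1.038), (6.25,-1), (6,-1), (6,2), (8.733,2).
By the shoelace formula its area is 5.77.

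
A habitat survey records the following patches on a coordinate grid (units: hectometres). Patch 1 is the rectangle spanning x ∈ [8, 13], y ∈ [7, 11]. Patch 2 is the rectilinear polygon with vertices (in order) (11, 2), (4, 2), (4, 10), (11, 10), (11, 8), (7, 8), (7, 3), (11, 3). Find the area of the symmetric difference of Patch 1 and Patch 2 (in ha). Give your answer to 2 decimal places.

|Patch 1| = 20, |Patch 2| = 36, |Patch 1∩Patch 2| = 6.
|Patch 1 △ Patch 2| = |Patch 1| + |Patch 2| − 2·|Patch 1∩Patch 2| = 20 + 36 − 12 = 44.00.

44.00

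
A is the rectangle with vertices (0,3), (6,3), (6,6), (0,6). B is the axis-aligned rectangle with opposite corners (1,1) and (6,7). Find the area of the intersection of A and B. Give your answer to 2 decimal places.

15.00

|A∩B|: x∈[1,6], y∈[3,6] → 5·3 = 15.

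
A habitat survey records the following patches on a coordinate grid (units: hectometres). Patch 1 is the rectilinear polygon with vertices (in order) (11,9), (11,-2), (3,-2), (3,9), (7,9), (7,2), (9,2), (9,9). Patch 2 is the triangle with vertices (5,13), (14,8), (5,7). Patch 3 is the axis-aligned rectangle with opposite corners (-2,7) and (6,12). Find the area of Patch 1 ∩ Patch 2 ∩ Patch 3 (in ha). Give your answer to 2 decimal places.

1.94

The intersection is the polygon with vertices (5,7), (5,9), (6,9), (6,7.111).
By the shoelace formula its area is 1.94.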